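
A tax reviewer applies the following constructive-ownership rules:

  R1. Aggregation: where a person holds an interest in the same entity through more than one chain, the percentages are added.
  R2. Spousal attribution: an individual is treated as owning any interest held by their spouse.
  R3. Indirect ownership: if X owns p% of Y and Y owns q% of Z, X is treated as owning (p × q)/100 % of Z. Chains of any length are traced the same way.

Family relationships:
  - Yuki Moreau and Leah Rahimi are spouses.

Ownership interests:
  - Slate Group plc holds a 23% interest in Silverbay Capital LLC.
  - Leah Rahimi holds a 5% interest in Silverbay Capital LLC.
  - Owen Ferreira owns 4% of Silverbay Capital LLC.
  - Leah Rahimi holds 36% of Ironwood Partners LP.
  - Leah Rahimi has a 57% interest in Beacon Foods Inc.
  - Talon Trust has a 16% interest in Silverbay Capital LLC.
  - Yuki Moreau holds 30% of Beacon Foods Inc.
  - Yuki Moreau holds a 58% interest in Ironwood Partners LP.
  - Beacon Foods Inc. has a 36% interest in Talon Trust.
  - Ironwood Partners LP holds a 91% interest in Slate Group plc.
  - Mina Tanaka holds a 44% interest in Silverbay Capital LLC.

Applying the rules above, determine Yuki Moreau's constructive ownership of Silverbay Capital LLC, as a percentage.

29.6854%

By spousal attribution (R2), Yuki Moreau is treated as also owning Leah Rahimi's interest in Beacon Foods Inc, giving 30% + 57% = 87%.
By spousal attribution (R2), Yuki Moreau is treated as also owning Leah Rahimi's interest in Ironwood Partners LP, giving 58% + 36% = 94%.
By spousal attribution (R2), Yuki Moreau is treated as owning Leah Rahimi's 5% interest in Silverbay Capital LLC.
Chain via Beacon Foods Inc. → Talon Trust (R3): 87% × 36% × 16% = 5.0112% of Silverbay Capital LLC.
Chain via Ironwood Partners LP → Slate Group plc (R3): 94% × 91% × 23% = 19.6742% of Silverbay Capital LLC.
Direct interest in Silverbay Capital LLC: 5%.
Aggregating (R1): 5.0112% + 19.6742% + 5% = 29.6854%.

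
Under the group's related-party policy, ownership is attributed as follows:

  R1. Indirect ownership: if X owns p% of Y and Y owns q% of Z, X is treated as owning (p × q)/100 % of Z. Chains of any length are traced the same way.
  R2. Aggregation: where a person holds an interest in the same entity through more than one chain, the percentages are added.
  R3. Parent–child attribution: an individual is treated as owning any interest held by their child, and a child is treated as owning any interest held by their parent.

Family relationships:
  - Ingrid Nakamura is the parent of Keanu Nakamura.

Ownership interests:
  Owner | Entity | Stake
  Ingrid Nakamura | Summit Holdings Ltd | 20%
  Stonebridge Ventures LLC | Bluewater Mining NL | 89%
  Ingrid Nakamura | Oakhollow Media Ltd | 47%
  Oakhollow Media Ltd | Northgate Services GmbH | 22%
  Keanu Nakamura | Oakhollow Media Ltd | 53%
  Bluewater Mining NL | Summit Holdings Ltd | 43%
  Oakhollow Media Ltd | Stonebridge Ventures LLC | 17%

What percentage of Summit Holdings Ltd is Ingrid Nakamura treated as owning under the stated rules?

By parent–child attribution (R3), Ingrid Nakamura is treated as also owning Keanu Nakamura's interest in Oakhollow Media Ltd, giving 47% + 53% = 100%.
Chain via Oakhollow Media Ltd → Stonebridge Ventures LLC → Bluewater Mining NL (R1): 100% × 17% × 89% × 43% = 6.5059% of Summit Holdings Ltd.
Direct interest in Summit Holdings Ltd: 20%.
Aggregating (R2): 6.5059% + 20% = 26.5059%.

26.5059%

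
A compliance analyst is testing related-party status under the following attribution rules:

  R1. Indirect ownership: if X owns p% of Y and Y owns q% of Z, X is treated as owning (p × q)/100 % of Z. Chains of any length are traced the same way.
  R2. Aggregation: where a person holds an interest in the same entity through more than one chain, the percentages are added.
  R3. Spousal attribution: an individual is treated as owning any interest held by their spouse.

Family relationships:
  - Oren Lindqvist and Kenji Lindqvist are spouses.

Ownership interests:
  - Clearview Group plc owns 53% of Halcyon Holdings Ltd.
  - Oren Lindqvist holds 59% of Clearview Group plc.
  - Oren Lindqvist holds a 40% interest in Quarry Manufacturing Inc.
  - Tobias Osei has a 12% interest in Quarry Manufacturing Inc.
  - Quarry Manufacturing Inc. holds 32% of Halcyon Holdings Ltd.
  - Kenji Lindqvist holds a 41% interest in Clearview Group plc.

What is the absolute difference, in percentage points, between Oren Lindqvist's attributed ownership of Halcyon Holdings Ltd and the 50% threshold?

15.8

By spousal attribution (R3), Oren Lindqvist is treated as also owning Kenji Lindqvist's interest in Clearview Group plc, giving 59% + 41% = 100%.
Chain via Quarry Manufacturing Inc. (R1): 40% × 32% = 12.8% of Halcyon Holdings Ltd.
Chain via Clearview Group plc (R1): 100% × 53% = 53% of Halcyon Holdings Ltd.
Aggregating (R2): 12.8% + 53% = 65.8%.
65.8% exceeds the 50% threshold by 15.8 percentage points.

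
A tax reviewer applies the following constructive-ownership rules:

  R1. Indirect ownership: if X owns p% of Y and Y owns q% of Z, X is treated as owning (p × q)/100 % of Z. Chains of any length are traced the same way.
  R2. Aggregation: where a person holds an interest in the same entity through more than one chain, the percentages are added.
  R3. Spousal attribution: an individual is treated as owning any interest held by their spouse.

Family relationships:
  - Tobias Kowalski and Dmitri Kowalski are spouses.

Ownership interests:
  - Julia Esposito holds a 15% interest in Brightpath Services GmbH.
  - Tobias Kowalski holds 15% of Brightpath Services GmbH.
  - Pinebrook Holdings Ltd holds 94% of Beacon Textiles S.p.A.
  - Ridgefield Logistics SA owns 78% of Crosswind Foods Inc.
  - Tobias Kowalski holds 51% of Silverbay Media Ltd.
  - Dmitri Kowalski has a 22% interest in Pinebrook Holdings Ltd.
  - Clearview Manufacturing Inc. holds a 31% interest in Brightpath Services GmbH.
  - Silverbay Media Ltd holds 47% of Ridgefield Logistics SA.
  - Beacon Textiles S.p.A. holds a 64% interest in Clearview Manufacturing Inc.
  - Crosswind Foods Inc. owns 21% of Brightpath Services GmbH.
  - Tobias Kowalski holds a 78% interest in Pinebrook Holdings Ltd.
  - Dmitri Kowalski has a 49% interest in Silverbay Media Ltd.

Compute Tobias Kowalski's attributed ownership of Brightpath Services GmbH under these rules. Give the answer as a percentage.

41.3482%

By spousal attribution (R3), Tobias Kowalski is treated as also owning Dmitri Kowalski's interest in Pinebrook Holdings Ltd, giving 78% + 22% = 100%.
By spousal attribution (R3), Tobias Kowalski is treated as also owning Dmitri Kowalski's interest in Silverbay Media Ltd, giving 51% + 49% = 100%.
Chain via Pinebrook Holdings Ltd → Beacon Textiles S.p.A. → Clearview Manufacturing Inc. (R1): 100% × 94% × 64% × 31% = 18.6496% of Brightpath Services GmbH.
Chain via Silverbay Media Ltd → Ridgefield Logistics SA → Crosswind Foods Inc. (R1): 100% × 47% × 78% × 21% = 7.6986% of Brightpath Services GmbH.
Direct interest in Brightpath Services GmbH: 15%.
Aggregating (R2): 18.6496% + 7.6986% + 15% = 41.3482%.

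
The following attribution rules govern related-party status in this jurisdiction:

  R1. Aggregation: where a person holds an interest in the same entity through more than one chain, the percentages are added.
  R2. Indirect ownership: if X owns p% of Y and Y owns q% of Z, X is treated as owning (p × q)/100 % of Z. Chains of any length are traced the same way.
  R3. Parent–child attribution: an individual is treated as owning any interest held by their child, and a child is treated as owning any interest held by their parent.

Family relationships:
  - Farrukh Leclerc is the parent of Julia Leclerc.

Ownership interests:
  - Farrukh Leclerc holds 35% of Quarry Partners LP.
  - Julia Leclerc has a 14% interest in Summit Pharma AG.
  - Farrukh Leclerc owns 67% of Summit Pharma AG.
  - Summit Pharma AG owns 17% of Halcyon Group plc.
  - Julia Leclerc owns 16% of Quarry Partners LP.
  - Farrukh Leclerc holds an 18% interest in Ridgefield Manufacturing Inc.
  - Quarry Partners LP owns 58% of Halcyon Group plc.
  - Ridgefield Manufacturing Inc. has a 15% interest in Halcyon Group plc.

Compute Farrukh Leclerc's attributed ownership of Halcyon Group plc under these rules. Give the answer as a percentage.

By parent–child attribution (R3), Farrukh Leclerc is treated as also owning Julia Leclerc's interest in Quarry Partners LP, giving 35% + 16% = 51%.
By parent–child attribution (R3), Farrukh Leclerc is treated as also owning Julia Leclerc's interest in Summit Pharma AG, giving 67% + 14% = 81%.
Chain via Quarry Partners LP (R2): 51% × 58% = 29.58% of Halcyon Group plc.
Chain via Summit Pharma AG (R2): 81% × 17% = 13.77% of Halcyon Group plc.
Chain via Ridgefield Manufacturing Inc. (R2): 18% × 15% = 2.7% of Halcyon Group plc.
Aggregating (R1): 29.58% + 13.77% + 2.7% = 46.05%.

46.05%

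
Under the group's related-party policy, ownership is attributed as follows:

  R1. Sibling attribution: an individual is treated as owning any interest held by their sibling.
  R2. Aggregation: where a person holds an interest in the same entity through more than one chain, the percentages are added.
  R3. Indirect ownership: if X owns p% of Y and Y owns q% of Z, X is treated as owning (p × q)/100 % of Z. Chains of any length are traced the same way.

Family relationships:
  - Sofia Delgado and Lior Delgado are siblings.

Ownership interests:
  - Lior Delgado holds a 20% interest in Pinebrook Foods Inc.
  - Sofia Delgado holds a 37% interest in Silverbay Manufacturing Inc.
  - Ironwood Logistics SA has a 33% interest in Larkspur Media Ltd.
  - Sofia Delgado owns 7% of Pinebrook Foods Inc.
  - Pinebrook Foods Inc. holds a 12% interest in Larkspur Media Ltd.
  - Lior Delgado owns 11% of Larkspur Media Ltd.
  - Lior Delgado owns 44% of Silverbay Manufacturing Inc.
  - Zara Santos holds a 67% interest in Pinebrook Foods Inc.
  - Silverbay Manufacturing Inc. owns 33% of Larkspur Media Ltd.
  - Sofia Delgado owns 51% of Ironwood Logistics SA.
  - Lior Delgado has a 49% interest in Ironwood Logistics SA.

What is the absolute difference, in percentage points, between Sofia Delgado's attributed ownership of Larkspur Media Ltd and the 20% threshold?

53.97

By sibling attribution (R1), Sofia Delgado is treated as also owning Lior Delgado's interest in Pinebrook Foods Inc, giving 7% + 20% = 27%.
By sibling attribution (R1), Sofia Delgado is treated as also owning Lior Delgado's interest in Silverbay Manufacturing Inc, giving 37% + 44% = 81%.
By sibling attribution (R1), Sofia Delgado is treated as also owning Lior Delgado's interest in Ironwood Logistics SA, giving 51% + 49% = 100%.
By sibling attribution (R1), Sofia Delgado is treated as owning Lior Delgado's 11% interest in Larkspur Media Ltd.
Chain via Pinebrook Foods Inc. (R3): 27% × 12% = 3.24% of Larkspur Media Ltd.
Chain via Silverbay Manufacturing Inc. (R3): 81% × 33% = 26.73% of Larkspur Media Ltd.
Chain via Ironwood Logistics SA (R3): 100% × 33% = 33% of Larkspur Media Ltd.
Direct interest in Larkspur Media Ltd: 11%.
Aggregating (R2): 3.24% + 26.73% + 33% + 11% = 73.97%.
73.97% exceeds the 20% threshold by 53.97 percentage points.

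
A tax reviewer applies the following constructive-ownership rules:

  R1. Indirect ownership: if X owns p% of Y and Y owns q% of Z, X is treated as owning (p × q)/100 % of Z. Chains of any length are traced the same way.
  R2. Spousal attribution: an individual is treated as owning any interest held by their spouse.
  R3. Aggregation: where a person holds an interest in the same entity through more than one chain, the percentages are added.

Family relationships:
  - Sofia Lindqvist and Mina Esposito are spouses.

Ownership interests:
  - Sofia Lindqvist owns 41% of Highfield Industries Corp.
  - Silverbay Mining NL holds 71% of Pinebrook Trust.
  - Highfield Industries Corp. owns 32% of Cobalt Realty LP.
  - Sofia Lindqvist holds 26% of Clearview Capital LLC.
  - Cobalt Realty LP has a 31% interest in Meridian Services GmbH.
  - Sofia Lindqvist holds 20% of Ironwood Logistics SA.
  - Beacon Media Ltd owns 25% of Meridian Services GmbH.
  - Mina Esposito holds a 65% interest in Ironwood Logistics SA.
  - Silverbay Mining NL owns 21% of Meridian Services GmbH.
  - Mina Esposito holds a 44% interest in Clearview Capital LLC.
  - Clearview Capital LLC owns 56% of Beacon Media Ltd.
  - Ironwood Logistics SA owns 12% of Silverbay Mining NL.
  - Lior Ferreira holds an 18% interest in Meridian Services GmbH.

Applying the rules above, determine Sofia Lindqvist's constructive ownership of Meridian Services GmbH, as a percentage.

By spousal attribution (R2), Sofia Lindqvist is treated as also owning Mina Esposito's interest in Clearview Capital LLC, giving 26% + 44% = 70%.
By spousal attribution (R2), Sofia Lindqvist is treated as also owning Mina Esposito's interest in Ironwood Logistics SA, giving 20% + 65% = 85%.
Chain via Clearview Capital LLC → Beacon Media Ltd (R1): 70% × 56% × 25% = 9.8% of Meridian Services GmbH.
Chain via Highfield Industries Corp. → Cobalt Realty LP (R1): 41% × 32% × 31% = 4.0672% of Meridian Services GmbH.
Chain via Ironwood Logistics SA → Silverbay Mining NL (R1): 85% × 12% × 21% = 2.142% of Meridian Services GmbH.
Aggregating (R3): 9.8% + 4.0672% + 2.142% = 16.0092%.

16.0092%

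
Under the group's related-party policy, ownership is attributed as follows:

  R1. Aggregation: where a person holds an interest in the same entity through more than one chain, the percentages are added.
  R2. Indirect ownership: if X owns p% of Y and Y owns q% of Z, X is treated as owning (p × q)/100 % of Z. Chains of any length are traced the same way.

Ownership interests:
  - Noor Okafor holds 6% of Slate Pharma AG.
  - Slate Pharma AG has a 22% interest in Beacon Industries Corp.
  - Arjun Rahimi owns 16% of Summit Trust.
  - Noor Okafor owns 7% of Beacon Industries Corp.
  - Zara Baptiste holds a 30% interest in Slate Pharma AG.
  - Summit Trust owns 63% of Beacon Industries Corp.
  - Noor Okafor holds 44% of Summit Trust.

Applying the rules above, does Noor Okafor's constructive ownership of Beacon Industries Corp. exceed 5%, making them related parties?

Yes

Chain via Summit Trust (R2): 44% × 63% = 27.72% of Beacon Industries Corp.
Chain via Slate Pharma AG (R2): 6% × 22% = 1.32% of Beacon Industries Corp.
Direct interest in Beacon Industries Corp: 7%.
Aggregating (R1): 27.72% + 1.32% + 7% = 36.04%.
36.04% exceeds the 5% threshold, so Noor is a related party to Beacon Industries Corp.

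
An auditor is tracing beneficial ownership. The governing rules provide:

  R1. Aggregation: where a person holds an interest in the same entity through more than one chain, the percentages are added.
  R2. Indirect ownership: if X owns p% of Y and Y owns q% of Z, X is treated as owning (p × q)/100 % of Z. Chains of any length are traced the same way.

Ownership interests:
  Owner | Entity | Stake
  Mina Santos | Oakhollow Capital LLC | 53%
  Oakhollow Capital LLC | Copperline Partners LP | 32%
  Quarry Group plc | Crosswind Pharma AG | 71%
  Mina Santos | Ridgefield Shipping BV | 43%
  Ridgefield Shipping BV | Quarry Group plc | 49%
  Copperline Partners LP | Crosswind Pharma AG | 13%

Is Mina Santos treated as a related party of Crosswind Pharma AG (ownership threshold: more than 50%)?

Chain via Ridgefield Shipping BV → Quarry Group plc (R2): 43% × 49% × 71% = 14.9597% of Crosswind Pharma AG.
Chain via Oakhollow Capital LLC → Copperline Partners LP (R2): 53% × 32% × 13% = 2.2048% of Crosswind Pharma AG.
Aggregating (R1): 14.9597% + 2.2048% = 17.1645%.
17.1645% does not exceed the 50% threshold, so Mina is not a related party to Crosswind Pharma AG.

No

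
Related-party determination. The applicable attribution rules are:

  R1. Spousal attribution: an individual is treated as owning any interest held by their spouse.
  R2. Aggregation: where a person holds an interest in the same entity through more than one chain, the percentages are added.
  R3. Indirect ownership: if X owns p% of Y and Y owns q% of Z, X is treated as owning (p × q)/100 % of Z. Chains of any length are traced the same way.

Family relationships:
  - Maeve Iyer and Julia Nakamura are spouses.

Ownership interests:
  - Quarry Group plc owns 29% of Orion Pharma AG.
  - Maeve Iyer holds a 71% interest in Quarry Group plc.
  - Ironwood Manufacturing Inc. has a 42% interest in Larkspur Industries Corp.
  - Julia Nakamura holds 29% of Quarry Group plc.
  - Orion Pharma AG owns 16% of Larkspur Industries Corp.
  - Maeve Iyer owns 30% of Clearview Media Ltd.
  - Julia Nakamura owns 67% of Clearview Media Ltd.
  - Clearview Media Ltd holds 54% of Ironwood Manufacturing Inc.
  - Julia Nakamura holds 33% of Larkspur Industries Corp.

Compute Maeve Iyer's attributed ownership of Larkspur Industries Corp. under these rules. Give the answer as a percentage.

By spousal attribution (R1), Maeve Iyer is treated as also owning Julia Nakamura's interest in Quarry Group plc, giving 71% + 29% = 100%.
By spousal attribution (R1), Maeve Iyer is treated as also owning Julia Nakamura's interest in Clearview Media Ltd, giving 30% + 67% = 97%.
By spousal attribution (R1), Maeve Iyer is treated as owning Julia Nakamura's 33% interest in Larkspur Industries Corp.
Chain via Quarry Group plc → Orion Pharma AG (R3): 100% × 29% × 16% = 4.64% of Larkspur Industries Corp.
Chain via Clearview Media Ltd → Ironwood Manufacturing Inc. (R3): 97% × 54% × 42% = 21.9996% of Larkspur Industries Corp.
Direct interest in Larkspur Industries Corp: 33%.
Aggregating (R2): 4.64% + 21.9996% + 33% = 59.6396%.

59.6396%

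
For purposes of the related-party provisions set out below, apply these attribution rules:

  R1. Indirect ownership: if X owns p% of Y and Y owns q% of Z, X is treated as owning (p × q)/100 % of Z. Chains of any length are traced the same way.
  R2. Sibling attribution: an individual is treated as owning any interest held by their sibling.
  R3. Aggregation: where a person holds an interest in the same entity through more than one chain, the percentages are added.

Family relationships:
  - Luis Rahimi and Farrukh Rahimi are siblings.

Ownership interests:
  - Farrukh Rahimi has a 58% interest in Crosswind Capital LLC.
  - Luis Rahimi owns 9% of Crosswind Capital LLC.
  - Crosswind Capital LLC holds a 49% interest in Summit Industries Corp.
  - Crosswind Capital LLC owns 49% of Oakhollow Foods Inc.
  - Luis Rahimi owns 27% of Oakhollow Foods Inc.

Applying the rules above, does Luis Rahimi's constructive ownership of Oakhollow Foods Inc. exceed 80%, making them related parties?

By sibling attribution (R2), Luis Rahimi is treated as also owning Farrukh Rahimi's interest in Crosswind Capital LLC, giving 9% + 58% = 67%.
Chain via Crosswind Capital LLC (R1): 67% × 49% = 32.83% of Oakhollow Foods Inc.
Direct interest in Oakhollow Foods Inc: 27%.
Aggregating (R3): 32.83% + 27% = 59.83%.
59.83% does not exceed the 80% threshold, so Luis is not a related party to Oakhollow Foods Inc.

No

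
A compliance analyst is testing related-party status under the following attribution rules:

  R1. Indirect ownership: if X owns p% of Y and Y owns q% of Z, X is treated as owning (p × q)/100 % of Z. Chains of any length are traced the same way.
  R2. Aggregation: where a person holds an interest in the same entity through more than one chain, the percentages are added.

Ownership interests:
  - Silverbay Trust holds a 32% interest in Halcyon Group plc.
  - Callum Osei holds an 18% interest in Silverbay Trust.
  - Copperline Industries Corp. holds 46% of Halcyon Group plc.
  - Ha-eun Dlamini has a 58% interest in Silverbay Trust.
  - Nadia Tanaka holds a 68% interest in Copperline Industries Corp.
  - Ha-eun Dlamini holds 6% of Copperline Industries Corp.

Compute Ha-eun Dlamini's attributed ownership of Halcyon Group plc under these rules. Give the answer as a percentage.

21.32%

Chain via Silverbay Trust (R1): 58% × 32% = 18.56% of Halcyon Group plc.
Chain via Copperline Industries Corp. (R1): 6% × 46% = 2.76% of Halcyon Group plc.
Aggregating (R2): 18.56% + 2.76% = 21.32%.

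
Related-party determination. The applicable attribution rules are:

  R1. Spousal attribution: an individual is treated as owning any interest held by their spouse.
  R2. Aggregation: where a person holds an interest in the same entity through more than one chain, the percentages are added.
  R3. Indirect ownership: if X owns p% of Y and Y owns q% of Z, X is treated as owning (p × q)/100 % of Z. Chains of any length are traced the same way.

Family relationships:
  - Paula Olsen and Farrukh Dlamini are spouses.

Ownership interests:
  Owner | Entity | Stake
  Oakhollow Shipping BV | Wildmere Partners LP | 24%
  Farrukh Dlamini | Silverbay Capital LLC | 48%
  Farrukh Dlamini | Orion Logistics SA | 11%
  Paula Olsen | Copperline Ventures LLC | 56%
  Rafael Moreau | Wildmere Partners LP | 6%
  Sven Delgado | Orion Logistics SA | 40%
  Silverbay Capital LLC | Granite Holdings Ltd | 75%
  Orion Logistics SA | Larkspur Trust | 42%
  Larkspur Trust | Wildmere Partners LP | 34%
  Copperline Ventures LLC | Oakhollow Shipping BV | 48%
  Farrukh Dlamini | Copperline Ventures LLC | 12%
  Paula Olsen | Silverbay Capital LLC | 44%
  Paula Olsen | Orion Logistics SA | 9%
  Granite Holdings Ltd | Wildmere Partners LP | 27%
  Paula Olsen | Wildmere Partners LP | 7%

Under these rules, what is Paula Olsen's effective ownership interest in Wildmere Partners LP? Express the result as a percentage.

36.3196%

By spousal attribution (R1), Paula Olsen is treated as also owning Farrukh Dlamini's interest in Silverbay Capital LLC, giving 44% + 48% = 92%.
By spousal attribution (R1), Paula Olsen is treated as also owning Farrukh Dlamini's interest in Copperline Ventures LLC, giving 56% + 12% = 68%.
By spousal attribution (R1), Paula Olsen is treated as also owning Farrukh Dlamini's interest in Orion Logistics SA, giving 9% + 11% = 20%.
Chain via Silverbay Capital LLC → Granite Holdings Ltd (R3): 92% × 75% × 27% = 18.63% of Wildmere Partners LP.
Chain via Copperline Ventures LLC → Oakhollow Shipping BV (R3): 68% × 48% × 24% = 7.8336% of Wildmere Partners LP.
Chain via Orion Logistics SA → Larkspur Trust (R3): 20% × 42% × 34% = 2.856% of Wildmere Partners LP.
Direct interest in Wildmere Partners LP: 7%.
Aggregating (R2): 18.63% + 7.8336% + 2.856% + 7% = 36.3196%.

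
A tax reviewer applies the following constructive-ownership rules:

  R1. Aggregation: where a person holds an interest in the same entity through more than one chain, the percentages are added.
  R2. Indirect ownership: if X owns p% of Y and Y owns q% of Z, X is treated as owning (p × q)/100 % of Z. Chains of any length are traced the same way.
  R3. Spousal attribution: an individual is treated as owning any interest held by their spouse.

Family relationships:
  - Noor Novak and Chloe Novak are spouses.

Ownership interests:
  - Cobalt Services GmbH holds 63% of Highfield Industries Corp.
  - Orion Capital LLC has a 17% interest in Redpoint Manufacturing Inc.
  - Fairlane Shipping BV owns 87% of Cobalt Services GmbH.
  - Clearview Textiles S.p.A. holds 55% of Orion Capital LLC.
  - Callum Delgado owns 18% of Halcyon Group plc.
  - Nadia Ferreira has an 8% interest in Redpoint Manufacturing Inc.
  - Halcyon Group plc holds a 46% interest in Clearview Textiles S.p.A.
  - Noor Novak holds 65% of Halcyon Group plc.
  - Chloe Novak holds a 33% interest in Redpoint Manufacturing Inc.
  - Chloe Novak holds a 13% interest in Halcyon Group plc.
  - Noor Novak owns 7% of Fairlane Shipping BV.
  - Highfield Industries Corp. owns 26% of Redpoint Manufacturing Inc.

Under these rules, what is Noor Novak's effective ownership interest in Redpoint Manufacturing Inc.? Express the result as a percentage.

37.352322%

By spousal attribution (R3), Noor Novak is treated as also owning Chloe Novak's interest in Halcyon Group plc, giving 65% + 13% = 78%.
By spousal attribution (R3), Noor Novak is treated as owning Chloe Novak's 33% interest in Redpoint Manufacturing Inc.
Chain via Halcyon Group plc → Clearview Textiles S.p.A. → Orion Capital LLC (R2): 78% × 46% × 55% × 17% = 3.35478% of Redpoint Manufacturing Inc.
Chain via Fairlane Shipping BV → Cobalt Services GmbH → Highfield Industries Corp. (R2): 7% × 87% × 63% × 26% = 0.997542% of Redpoint Manufacturing Inc.
Direct interest in Redpoint Manufacturing Inc: 33%.
Aggregating (R1): 3.35478% + 0.997542% + 33% = 37.352322%.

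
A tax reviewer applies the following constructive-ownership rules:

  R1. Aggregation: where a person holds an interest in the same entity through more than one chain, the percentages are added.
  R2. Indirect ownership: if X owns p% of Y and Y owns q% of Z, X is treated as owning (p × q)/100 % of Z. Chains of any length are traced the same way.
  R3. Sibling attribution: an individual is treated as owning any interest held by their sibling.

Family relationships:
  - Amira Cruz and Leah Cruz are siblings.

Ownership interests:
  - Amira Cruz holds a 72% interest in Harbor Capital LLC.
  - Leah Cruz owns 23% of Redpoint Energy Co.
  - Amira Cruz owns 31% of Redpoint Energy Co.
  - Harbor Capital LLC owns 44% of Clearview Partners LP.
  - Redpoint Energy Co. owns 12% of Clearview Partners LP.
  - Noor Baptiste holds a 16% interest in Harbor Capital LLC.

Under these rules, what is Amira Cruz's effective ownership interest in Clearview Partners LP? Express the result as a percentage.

By sibling attribution (R3), Amira Cruz is treated as also owning Leah Cruz's interest in Redpoint Energy Co, giving 31% + 23% = 54%.
Chain via Harbor Capital LLC (R2): 72% × 44% = 31.68% of Clearview Partners LP.
Chain via Redpoint Energy Co. (R2): 54% × 12% = 6.48% of Clearview Partners LP.
Aggregating (R1): 31.68% + 6.48% = 38.16%.

38.16%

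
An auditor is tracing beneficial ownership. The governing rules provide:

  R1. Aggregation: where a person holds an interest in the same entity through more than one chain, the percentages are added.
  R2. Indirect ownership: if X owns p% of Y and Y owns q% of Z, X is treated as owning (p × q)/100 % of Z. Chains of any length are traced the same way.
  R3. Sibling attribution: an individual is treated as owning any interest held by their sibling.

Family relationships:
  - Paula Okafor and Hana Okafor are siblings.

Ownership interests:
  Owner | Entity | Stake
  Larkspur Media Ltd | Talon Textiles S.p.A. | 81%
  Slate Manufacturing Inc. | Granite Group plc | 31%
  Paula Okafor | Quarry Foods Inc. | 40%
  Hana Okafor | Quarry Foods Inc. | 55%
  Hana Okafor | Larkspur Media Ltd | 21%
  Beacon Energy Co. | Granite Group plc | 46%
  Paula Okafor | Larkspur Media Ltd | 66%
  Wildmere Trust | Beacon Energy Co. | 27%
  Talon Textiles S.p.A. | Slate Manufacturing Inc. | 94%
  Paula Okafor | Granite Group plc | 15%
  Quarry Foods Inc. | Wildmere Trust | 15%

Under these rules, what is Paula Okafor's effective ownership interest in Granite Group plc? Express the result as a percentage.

37.304808%

By sibling attribution (R3), Paula Okafor is treated as also owning Hana Okafor's interest in Larkspur Media Ltd, giving 66% + 21% = 87%.
By sibling attribution (R3), Paula Okafor is treated as also owning Hana Okafor's interest in Quarry Foods Inc, giving 40% + 55% = 95%.
Chain via Larkspur Media Ltd → Talon Textiles S.p.A. → Slate Manufacturing Inc. (R2): 87% × 81% × 94% × 31% = 20.534958% of Granite Group plc.
Chain via Quarry Foods Inc. → Wildmere Trust → Beacon Energy Co. (R2): 95% × 15% × 27% × 46% = 1.76985% of Granite Group plc.
Direct interest in Granite Group plc: 15%.
Aggregating (R1): 20.534958% + 1.76985% + 15% = 37.304808%.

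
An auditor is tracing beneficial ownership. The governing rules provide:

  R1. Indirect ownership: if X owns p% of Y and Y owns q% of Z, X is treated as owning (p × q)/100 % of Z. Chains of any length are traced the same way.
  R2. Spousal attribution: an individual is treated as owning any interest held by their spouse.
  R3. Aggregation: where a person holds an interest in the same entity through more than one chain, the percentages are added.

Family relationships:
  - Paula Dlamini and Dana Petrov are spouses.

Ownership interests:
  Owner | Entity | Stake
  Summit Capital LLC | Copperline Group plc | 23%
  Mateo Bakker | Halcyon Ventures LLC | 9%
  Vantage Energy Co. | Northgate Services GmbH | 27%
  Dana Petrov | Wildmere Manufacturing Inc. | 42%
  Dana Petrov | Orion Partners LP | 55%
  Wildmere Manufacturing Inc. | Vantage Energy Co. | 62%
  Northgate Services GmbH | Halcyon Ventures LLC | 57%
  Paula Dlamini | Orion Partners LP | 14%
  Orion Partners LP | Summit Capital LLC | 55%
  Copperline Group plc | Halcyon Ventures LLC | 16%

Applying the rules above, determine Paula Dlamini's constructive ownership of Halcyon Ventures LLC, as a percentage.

By spousal attribution (R2), Paula Dlamini is treated as also owning Dana Petrov's interest in Orion Partners LP, giving 14% + 55% = 69%.
By spousal attribution (R2), Paula Dlamini is treated as owning Dana Petrov's 42% interest in Wildmere Manufacturing Inc.
Chain via Orion Partners LP → Summit Capital LLC → Copperline Group plc (R1): 69% × 55% × 23% × 16% = 1.39656% of Halcyon Ventures LLC.
Chain via Wildmere Manufacturing Inc. → Vantage Energy Co. → Northgate Services GmbH (R1): 42% × 62% × 27% × 57% = 4.007556% of Halcyon Ventures LLC.
Aggregating (R3): 1.39656% + 4.007556% = 5.404116%.

5.404116%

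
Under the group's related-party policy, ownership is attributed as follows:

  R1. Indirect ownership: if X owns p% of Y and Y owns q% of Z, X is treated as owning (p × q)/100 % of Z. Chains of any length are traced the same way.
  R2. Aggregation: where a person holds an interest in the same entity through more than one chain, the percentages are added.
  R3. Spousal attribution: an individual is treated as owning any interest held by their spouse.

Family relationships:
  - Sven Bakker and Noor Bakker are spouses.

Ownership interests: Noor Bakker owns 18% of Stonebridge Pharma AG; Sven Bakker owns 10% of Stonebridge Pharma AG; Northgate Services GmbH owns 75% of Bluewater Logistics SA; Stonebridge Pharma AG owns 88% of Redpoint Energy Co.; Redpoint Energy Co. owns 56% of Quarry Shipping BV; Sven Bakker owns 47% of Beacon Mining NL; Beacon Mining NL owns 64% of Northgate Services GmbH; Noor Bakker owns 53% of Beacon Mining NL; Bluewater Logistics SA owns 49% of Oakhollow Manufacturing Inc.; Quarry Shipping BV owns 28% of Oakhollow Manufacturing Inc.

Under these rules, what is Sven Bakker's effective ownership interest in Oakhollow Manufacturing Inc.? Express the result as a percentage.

27.383552%

By spousal attribution (R3), Sven Bakker is treated as also owning Noor Bakker's interest in Stonebridge Pharma AG, giving 10% + 18% = 28%.
By spousal attribution (R3), Sven Bakker is treated as also owning Noor Bakker's interest in Beacon Mining NL, giving 47% + 53% = 100%.
Chain via Stonebridge Pharma AG → Redpoint Energy Co. → Quarry Shipping BV (R1): 28% × 88% × 56% × 28% = 3.863552% of Oakhollow Manufacturing Inc.
Chain via Beacon Mining NL → Northgate Services GmbH → Bluewater Logistics SA (R1): 100% × 64% × 75% × 49% = 23.52% of Oakhollow Manufacturing Inc.
Aggregating (R2): 3.863552% + 23.52% = 27.383552%.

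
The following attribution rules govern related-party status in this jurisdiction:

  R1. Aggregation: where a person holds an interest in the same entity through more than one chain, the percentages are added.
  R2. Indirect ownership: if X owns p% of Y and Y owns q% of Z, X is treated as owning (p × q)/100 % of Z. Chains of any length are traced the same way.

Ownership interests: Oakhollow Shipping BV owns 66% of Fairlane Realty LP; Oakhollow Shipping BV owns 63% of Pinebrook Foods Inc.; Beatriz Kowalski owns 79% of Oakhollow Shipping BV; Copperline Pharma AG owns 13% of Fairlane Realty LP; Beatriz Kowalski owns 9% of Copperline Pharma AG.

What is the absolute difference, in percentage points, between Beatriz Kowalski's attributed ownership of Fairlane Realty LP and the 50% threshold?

3.31

Chain via Oakhollow Shipping BV (R2): 79% × 66% = 52.14% of Fairlane Realty LP.
Chain via Copperline Pharma AG (R2): 9% × 13% = 1.17% of Fairlane Realty LP.
Aggregating (R1): 52.14% + 1.17% = 53.31%.
53.31% exceeds the 50% threshold by 3.31 percentage points.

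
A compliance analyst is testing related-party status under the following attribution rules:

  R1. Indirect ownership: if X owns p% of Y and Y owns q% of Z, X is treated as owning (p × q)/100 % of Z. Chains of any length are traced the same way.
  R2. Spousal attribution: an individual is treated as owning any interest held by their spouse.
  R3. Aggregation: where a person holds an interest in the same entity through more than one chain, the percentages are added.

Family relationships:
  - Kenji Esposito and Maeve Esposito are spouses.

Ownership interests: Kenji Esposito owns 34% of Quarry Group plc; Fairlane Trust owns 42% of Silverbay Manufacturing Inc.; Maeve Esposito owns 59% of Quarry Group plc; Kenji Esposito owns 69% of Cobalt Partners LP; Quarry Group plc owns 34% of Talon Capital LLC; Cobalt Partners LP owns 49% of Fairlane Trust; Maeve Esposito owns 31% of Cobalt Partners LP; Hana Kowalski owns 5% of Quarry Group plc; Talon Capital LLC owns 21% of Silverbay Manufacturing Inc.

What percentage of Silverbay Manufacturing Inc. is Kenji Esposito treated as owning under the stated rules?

By spousal attribution (R2), Kenji Esposito is treated as also owning Maeve Esposito's interest in Cobalt Partners LP, giving 69% + 31% = 100%.
By spousal attribution (R2), Kenji Esposito is treated as also owning Maeve Esposito's interest in Quarry Group plc, giving 34% + 59% = 93%.
Chain via Cobalt Partners LP → Fairlane Trust (R1): 100% × 49% × 42% = 20.58% of Silverbay Manufacturing Inc.
Chain via Quarry Group plc → Talon Capital LLC (R1): 93% × 34% × 21% = 6.6402% of Silverbay Manufacturing Inc.
Aggregating (R3): 20.58% + 6.6402% = 27.2202%.

27.2202%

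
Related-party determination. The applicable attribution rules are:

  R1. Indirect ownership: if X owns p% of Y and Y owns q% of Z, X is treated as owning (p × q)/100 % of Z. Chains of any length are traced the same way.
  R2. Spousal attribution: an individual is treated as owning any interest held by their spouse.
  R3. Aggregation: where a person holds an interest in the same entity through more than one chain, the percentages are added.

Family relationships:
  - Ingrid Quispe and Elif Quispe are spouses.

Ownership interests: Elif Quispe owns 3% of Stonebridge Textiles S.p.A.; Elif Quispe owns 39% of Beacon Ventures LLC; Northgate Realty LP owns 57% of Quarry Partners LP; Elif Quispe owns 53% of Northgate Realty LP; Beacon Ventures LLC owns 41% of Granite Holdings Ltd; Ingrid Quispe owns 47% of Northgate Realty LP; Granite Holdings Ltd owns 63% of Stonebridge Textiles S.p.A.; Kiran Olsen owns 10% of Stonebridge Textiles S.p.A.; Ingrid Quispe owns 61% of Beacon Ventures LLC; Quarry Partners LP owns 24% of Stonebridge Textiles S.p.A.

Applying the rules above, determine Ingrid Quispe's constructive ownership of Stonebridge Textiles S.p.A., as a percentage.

42.51%

By spousal attribution (R2), Ingrid Quispe is treated as also owning Elif Quispe's interest in Beacon Ventures LLC, giving 61% + 39% = 100%.
By spousal attribution (R2), Ingrid Quispe is treated as also owning Elif Quispe's interest in Northgate Realty LP, giving 47% + 53% = 100%.
By spousal attribution (R2), Ingrid Quispe is treated as owning Elif Quispe's 3% interest in Stonebridge Textiles S.p.A.
Chain via Beacon Ventures LLC → Granite Holdings Ltd (R1): 100% × 41% × 63% = 25.83% of Stonebridge Textiles S.p.A.
Chain via Northgate Realty LP → Quarry Partners LP (R1): 100% × 57% × 24% = 13.68% of Stonebridge Textiles S.p.A.
Direct interest in Stonebridge Textiles S.p.A: 3%.
Aggregating (R3): 25.83% + 13.68% + 3% = 42.51%.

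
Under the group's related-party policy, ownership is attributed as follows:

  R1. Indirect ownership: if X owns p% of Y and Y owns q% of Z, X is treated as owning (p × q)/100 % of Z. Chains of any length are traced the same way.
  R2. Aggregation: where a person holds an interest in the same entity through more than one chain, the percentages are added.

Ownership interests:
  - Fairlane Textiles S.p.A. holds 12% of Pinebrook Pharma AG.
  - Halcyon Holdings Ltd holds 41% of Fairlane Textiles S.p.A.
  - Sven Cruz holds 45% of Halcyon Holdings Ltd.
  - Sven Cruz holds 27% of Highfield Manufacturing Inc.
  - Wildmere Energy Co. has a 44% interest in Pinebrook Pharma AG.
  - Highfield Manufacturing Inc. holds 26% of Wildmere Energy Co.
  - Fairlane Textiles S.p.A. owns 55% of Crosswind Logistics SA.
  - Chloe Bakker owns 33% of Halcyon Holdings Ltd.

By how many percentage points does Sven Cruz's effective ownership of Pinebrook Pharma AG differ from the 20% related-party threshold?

Chain via Highfield Manufacturing Inc. → Wildmere Energy Co. (R1): 27% × 26% × 44% = 3.0888% of Pinebrook Pharma AG.
Chain via Halcyon Holdings Ltd → Fairlane Textiles S.p.A. (R1): 45% × 41% × 12% = 2.214% of Pinebrook Pharma AG.
Aggregating (R2): 3.0888% + 2.214% = 5.3028%.
5.3028% falls short of the 20% threshold by 14.6972 percentage points.

14.6972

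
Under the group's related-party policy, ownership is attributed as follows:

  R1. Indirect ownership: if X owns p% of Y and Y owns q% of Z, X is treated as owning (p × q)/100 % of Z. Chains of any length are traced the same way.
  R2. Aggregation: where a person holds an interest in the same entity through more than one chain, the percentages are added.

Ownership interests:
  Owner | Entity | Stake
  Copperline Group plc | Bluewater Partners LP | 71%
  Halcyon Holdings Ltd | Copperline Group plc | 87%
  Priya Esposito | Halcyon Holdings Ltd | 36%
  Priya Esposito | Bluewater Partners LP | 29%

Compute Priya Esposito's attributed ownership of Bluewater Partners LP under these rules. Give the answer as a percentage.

Chain via Halcyon Holdings Ltd → Copperline Group plc (R1): 36% × 87% × 71% = 22.2372% of Bluewater Partners LP.
Direct interest in Bluewater Partners LP: 29%.
Aggregating (R2): 22.2372% + 29% = 51.2372%.

51.2372%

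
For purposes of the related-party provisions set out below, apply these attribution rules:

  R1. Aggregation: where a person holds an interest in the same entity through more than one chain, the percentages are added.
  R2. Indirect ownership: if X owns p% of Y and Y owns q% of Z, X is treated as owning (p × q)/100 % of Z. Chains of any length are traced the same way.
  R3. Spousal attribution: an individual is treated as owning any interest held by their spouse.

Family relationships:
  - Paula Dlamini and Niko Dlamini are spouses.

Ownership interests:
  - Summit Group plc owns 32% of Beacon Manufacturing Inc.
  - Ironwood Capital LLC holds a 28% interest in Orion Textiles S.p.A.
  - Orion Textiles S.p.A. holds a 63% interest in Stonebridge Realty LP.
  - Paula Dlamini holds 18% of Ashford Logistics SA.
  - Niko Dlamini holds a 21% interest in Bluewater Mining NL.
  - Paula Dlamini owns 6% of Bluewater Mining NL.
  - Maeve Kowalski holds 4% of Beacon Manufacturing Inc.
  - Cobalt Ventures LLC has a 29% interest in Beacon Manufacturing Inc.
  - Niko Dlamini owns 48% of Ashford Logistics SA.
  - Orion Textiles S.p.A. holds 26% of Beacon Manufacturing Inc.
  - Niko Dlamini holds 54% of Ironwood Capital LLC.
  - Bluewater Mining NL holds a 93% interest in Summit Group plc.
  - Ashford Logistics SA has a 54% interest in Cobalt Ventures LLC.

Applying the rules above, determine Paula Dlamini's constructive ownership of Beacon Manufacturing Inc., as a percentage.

22.302%

By spousal attribution (R3), Paula Dlamini is treated as also owning Niko Dlamini's interest in Ashford Logistics SA, giving 18% + 48% = 66%.
By spousal attribution (R3), Paula Dlamini is treated as also owning Niko Dlamini's interest in Bluewater Mining NL, giving 6% + 21% = 27%.
By spousal attribution (R3), Paula Dlamini is treated as owning Niko Dlamini's 54% interest in Ironwood Capital LLC.
Chain via Ashford Logistics SA → Cobalt Ventures LLC (R2): 66% × 54% × 29% = 10.3356% of Beacon Manufacturing Inc.
Chain via Bluewater Mining NL → Summit Group plc (R2): 27% × 93% × 32% = 8.0352% of Beacon Manufacturing Inc.
Chain via Ironwood Capital LLC → Orion Textiles S.p.A. (R2): 54% × 28% × 26% = 3.9312% of Beacon Manufacturing Inc.
Aggregating (R1): 10.3356% + 8.0352% + 3.9312% = 22.302%.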